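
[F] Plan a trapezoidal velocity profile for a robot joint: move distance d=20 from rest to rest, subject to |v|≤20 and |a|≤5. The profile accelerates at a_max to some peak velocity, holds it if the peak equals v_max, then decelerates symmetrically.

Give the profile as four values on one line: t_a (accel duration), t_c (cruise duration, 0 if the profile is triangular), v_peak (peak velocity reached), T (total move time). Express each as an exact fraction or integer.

t_a=2 t_c=0 v_peak=10 T=4

(v_max)²/a_max = 20²/5 = 80
20 < 80 → triangular
v_peak = √(20·5) = √100 = 10
t_a = 10/5 = 2; t_c = 0
T = 2·2 = 4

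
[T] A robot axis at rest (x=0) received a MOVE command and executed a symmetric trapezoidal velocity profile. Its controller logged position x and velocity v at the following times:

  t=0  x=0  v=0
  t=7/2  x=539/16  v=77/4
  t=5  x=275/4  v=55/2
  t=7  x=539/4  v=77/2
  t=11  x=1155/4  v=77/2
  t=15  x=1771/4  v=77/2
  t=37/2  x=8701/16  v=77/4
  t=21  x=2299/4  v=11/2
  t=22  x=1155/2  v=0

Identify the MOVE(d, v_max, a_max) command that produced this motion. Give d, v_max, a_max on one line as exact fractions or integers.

d=1155/2 v_max=77/2 a_max=11/2

final state: t=22, x=1155/2, v=0 → d = 1155/2
a_max = (77/4−0)/(7/2−0) = 11/2
max v = 77/2 over t∈[7,15] → v_max = 77/2
check: 77/2·(7+8) = 1155/2 ✓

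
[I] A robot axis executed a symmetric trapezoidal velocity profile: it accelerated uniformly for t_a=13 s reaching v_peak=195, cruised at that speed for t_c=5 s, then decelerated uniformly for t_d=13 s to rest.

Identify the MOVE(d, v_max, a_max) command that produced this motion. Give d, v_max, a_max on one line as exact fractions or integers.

d=3510 v_max=195 a_max=15

a_max = 195/13 = 15
d_a = ½·195·13 = 2535/2; d_c = 195·5 = 975
d = 2·2535/2 + 975 = 3510
t_c = 5 > 0 → v_max = v_peak = 195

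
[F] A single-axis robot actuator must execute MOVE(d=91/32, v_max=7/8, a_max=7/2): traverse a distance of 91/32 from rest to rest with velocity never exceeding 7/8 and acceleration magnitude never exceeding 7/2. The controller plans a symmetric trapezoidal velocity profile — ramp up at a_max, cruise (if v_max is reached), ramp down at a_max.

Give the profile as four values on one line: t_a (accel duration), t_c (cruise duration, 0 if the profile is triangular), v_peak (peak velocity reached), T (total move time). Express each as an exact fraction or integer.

t_a=1/4 t_c=3 v_peak=7/8 T=7/2

v_max²/a_max = (7/8)²/(7/2) = 7/32
91/32 ≥ 7/32 ⇒ cruise phase
t_a = (7/8)/(7/2) = 1/4; v_peak = 7/8
d_cruise = 91/32 − 7/32 = 21/8; t_c = (21/8)/(7/8) = 3
T = 2·1/4 + 3 = 7/2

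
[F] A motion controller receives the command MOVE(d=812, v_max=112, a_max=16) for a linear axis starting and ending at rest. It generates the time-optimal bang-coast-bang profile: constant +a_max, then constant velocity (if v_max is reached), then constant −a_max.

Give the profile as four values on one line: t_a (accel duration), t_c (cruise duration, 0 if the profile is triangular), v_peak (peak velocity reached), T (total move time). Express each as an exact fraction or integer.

v_max²/a_max = 112²/16 = 784
812 ≥ 784 → trapezoidal
t_a = 112/16 = 7; v_peak = 112
d_cruise = 812 − 784 = 28; t_c = 28/112 = 1/4
T = 2·7 + 1/4 = 57/4

t_a=7 t_c=1/4 v_peak=112 T=57/4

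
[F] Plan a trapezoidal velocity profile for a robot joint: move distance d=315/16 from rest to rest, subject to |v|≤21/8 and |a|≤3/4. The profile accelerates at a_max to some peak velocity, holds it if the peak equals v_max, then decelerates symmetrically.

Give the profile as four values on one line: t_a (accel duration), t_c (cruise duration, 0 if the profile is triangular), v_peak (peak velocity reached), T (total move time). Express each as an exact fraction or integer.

t_a=7/2 t_c=4 v_peak=21/8 T=11

vₘ²/aₘ = (21/8)²/(3/4) = 147/16
315/16 ≥ 147/16 so v_max reached
t_a = (21/8)/(3/4) = 7/2; v_peak = 21/8
d_cruise = 315/16 − 147/16 = 21/2; t_c = (21/2)/(21/8) = 4
T = 2·7/2 + 4 = 11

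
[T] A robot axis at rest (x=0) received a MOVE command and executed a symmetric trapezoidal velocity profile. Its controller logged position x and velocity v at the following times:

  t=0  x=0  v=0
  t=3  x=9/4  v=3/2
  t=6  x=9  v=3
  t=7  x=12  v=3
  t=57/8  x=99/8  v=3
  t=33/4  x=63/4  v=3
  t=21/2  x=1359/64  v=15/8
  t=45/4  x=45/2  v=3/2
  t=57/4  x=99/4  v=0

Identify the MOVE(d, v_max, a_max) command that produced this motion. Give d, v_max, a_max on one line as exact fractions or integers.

d=99/4 v_max=3 a_max=1/2

final state: t=57/4, x=99/4, v=0 → d = 99/4
a_max = (3/2−0)/(3−0) = 1/2
max v = 3 over t∈[6,33/4] → v_max = 3
check: 3·(6+9/4) = 99/4 ✓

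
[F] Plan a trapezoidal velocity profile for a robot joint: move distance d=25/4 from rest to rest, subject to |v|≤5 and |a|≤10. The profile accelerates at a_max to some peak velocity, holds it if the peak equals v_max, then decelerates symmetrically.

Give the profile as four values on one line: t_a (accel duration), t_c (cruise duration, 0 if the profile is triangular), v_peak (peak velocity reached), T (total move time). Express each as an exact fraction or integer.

v_max²/a_max = 5²/10 = 5/2
25/4 ≥ 5/2 so v_max reached
t_a = 5/10 = 1/2; v_peak = 5
d_cruise = 25/4 − 5/2 = 15/4; t_c = (15/4)/5 = 3/4
T = 2·1/2 + 3/4 = 7/4

t_a=1/2 t_c=3/4 v_peak=5 T=7/4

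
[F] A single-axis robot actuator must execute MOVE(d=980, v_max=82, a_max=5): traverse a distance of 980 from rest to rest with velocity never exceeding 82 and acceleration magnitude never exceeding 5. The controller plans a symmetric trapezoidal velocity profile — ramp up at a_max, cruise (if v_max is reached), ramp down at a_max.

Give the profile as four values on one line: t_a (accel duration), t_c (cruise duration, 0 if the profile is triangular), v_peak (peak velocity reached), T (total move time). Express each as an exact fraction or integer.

t_a=14 t_c=0 v_peak=70 T=28

(v_max)²/a_max = 82²/5 = 6724/5
980 < 6724/5 so t_c = 0
v_peak = √(980·5) = √4900 = 70
t_a = 70/5 = 14; t_c = 0
T = 2·14 = 28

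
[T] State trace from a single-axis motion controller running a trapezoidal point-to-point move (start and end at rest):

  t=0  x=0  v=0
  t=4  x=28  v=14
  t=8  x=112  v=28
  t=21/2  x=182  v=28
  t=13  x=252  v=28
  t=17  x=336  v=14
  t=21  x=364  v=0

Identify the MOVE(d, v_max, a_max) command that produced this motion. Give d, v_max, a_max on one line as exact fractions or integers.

d=364 v_max=28 a_max=7/2

final state: t=21, x=364, v=0 → d = 364
a_max = (14−0)/(4−0) = 7/2
max v = 28 over t∈[8,13] → v_max = 28
check: 28·(8+5) = 364 ✓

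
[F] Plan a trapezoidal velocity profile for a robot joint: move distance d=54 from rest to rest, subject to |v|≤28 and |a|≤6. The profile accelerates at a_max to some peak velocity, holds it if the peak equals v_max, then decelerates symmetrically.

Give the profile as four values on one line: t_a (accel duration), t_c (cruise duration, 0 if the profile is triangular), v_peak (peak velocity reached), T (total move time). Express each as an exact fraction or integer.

t_a=3 t_c=0 v_peak=18 T=6

vₘ²/aₘ = 28²/6 = 392/3
54 < 392/3 so t_c = 0
v_peak = √(54·6) = √324 = 18
t_a = 18/6 = 3; t_c = 0
T = 2·3 = 6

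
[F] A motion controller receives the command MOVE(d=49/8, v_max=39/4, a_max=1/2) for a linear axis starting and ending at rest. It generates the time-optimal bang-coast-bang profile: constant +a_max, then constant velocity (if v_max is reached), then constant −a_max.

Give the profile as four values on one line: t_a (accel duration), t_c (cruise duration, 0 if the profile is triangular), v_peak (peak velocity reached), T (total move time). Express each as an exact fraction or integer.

vₘ²/aₘ = (39/4)²/(1/2) = 1521/8
49/8 < 1521/8 → triangular
v_peak = √(49/8·1/2) = √(49/16) = 7/4
t_a = (7/4)/(1/2) = 7/2; t_c = 0
T = 2·7/2 = 7

t_a=7/2 t_c=0 v_peak=7/4 T=7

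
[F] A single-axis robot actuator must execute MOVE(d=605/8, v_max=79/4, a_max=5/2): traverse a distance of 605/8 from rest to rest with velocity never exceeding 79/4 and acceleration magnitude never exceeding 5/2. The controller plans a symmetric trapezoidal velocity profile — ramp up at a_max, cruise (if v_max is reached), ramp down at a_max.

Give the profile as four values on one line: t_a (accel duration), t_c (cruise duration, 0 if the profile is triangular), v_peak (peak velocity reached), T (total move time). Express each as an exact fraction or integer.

t_a=11/2 t_c=0 v_peak=55/4 T=11

(v_max)²/a_max = (79/4)²/(5/2) = 6241/40
605/8 < 6241/40 → triangular
v_peak = √(605/8·5/2) = √(3025/16) = 55/4
t_a = (55/4)/(5/2) = 11/2; t_c = 0
T = 2·11/2 = 11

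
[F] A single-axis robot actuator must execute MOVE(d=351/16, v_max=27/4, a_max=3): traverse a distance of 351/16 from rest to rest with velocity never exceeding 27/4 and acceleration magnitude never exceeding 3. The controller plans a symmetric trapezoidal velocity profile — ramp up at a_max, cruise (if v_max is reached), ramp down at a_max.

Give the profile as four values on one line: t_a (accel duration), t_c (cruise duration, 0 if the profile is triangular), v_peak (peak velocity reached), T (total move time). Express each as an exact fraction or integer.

v_max²/a_max = (27/4)²/3 = 243/16
351/16 ≥ 243/16 ⇒ cruise phase
t_a = (27/4)/3 = 9/4; v_peak = 27/4
d_cruise = 351/16 − 243/16 = 27/4; t_c = (27/4)/(27/4) = 1
T = 2·9/4 + 1 = 11/2

t_a=9/4 t_c=1 v_peak=27/4 T=11/2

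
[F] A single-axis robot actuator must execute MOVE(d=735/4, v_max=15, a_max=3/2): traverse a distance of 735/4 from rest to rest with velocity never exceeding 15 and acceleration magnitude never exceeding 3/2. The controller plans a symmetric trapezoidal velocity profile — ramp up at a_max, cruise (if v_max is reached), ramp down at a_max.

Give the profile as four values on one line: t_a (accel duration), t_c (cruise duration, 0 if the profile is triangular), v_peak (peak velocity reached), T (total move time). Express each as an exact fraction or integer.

t_a=10 t_c=9/4 v_peak=15 T=89/4

(v_max)²/a_max = 15²/(3/2) = 150
735/4 ≥ 150 so v_max reached
t_a = 15/(3/2) = 10; v_peak = 15
d_cruise = 735/4 − 150 = 135/4; t_c = (135/4)/15 = 9/4
T = 2·10 + 9/4 = 89/4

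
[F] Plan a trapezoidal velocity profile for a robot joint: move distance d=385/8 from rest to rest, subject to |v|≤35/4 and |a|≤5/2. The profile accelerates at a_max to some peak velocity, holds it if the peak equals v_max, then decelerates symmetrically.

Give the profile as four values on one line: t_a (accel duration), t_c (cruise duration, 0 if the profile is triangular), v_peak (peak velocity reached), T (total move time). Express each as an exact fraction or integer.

vₘ²/aₘ = (35/4)²/(5/2) = 245/8
385/8 ≥ 245/8 so v_max reached
t_a = (35/4)/(5/2) = 7/2; v_peak = 35/4
d_cruise = 385/8 − 245/8 = 35/2; t_c = (35/2)/(35/4) = 2
T = 2·7/2 + 2 = 9

t_a=7/2 t_c=2 v_peak=35/4 T=9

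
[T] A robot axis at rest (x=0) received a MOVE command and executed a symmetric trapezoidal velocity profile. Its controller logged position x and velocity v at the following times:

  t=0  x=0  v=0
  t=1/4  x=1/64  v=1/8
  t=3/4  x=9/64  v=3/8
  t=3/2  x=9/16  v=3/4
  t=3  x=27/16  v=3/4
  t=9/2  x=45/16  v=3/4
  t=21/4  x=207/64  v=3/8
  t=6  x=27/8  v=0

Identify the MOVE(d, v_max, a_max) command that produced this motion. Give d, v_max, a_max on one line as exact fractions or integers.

final state: t=6, x=27/8, v=0 → d = 27/8
a_max = (1/8−0)/(1/4−0) = 1/2
max v = 3/4 over t∈[3/2,9/2] → v_max = 3/4
check: 3/4·(3/2+3) = 27/8 ✓

d=27/8 v_max=3/4 a_max=1/2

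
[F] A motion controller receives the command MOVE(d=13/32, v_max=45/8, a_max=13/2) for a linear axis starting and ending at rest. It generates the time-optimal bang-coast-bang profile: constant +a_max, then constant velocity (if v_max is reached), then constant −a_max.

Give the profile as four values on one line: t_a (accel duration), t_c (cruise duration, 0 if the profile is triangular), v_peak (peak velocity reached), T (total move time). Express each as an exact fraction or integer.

(v_max)²/a_max = (45/8)²/(13/2) = 2025/416
13/32 < 2025/416 so t_c = 0
v_peak = √(13/32·13/2) = √(169/64) = 13/8
t_a = (13/8)/(13/2) = 1/4; t_c = 0
T = 2·1/4 = 1/2

t_a=1/4 t_c=0 v_peak=13/8 T=1/2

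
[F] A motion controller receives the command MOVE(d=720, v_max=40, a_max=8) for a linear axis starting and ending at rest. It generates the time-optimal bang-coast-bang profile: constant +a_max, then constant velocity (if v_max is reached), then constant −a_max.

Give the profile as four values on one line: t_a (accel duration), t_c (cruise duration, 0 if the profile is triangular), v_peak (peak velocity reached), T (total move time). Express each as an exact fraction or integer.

v_max²/a_max = 40²/8 = 200
720 ≥ 200 so v_max reached
t_a = 40/8 = 5; v_peak = 40
d_cruise = 720 − 200 = 520; t_c = 520/40 = 13
T = 2·5 + 13 = 23

t_a=5 t_c=13 v_peak=40 T=23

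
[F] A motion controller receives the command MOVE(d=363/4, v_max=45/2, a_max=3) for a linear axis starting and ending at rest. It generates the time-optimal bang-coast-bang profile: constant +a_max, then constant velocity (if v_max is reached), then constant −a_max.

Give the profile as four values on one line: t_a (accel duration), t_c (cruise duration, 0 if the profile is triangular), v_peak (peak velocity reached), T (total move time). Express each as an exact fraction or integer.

vₘ²/aₘ = (45/2)²/3 = 675/4
363/4 < 675/4 ⇒ no cruise
v_peak = √(363/4·3) = √(1089/4) = 33/2
t_a = (33/2)/3 = 11/2; t_c = 0
T = 2·11/2 = 11

t_a=11/2 t_c=0 v_peak=33/2 T=11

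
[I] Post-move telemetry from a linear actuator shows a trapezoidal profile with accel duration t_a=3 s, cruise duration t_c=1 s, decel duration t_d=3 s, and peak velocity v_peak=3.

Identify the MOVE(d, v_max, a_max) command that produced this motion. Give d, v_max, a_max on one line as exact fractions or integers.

d=12 v_max=3 a_max=1

a_max = 3/3 = 1
d_a = ½·3·3 = 9/2; d_c = 3·1 = 3
d = 2·9/2 + 3 = 12
t_c = 1 > 0 so v_max = 3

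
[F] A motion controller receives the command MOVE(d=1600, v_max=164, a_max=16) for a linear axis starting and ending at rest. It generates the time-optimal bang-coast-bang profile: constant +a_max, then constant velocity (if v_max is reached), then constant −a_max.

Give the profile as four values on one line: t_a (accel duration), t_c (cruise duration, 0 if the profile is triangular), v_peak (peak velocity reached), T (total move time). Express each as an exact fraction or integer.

vₘ²/aₘ = 164²/16 = 1681
1600 < 1681 → triangular
v_peak = √(1600·16) = √25600 = 160
t_a = 160/16 = 10; t_c = 0
T = 2·10 = 20

t_a=10 t_c=0 v_peak=160 T=20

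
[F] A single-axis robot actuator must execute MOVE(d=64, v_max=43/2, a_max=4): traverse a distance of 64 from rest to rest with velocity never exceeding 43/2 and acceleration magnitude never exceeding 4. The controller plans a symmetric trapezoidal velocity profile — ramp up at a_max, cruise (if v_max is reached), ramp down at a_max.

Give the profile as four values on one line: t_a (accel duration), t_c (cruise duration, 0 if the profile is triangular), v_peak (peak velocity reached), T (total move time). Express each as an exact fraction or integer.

t_a=4 t_c=0 v_peak=16 T=8

(v_max)²/a_max = (43/2)²/4 = 1849/16
64 < 1849/16 so t_c = 0
v_peak = √(64·4) = √256 = 16
t_a = 16/4 = 4; t_c = 0
T = 2·4 = 8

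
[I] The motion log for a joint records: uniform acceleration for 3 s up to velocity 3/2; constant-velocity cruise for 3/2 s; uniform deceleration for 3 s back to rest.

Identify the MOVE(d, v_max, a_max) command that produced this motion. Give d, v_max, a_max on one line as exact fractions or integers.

d=27/4 v_max=3/2 a_max=1/2

a_max = (3/2)/3 = 1/2
d_a = ½·3/2·3 = 9/4; d_c = 3/2·3/2 = 9/4
d = 2·9/4 + 9/4 = 27/4
t_c = 3/2 > 0 ⇒ limit active, v_max = 3/2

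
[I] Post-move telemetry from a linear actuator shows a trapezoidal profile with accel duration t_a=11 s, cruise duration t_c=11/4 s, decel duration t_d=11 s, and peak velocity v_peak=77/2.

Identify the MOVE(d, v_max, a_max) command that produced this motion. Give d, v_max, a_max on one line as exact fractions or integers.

d=4235/8 v_max=77/2 a_max=7/2

a_max = (77/2)/11 = 7/2
d_a = ½·77/2·11 = 847/4; d_c = 77/2·11/4 = 847/8
d = 2·847/4 + 847/8 = 4235/8
t_c = 11/4 > 0 ⇒ limit active, v_max = 77/2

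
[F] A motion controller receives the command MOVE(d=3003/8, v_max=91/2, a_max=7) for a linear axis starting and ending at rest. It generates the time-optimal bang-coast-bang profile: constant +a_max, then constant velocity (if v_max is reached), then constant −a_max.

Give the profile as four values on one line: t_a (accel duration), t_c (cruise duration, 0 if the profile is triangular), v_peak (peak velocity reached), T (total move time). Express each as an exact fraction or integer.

vₘ²/aₘ = (91/2)²/7 = 1183/4
3003/8 ≥ 1183/4 ⇒ cruise phase
t_a = (91/2)/7 = 13/2; v_peak = 91/2
d_cruise = 3003/8 − 1183/4 = 637/8; t_c = (637/8)/(91/2) = 7/4
T = 2·13/2 + 7/4 = 59/4

t_a=13/2 t_c=7/4 v_peak=91/2 T=59/4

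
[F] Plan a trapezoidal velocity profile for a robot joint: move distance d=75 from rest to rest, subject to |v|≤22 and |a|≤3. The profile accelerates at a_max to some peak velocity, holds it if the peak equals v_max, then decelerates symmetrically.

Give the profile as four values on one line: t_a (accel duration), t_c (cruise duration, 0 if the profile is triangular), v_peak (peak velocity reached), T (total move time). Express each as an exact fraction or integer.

t_a=5 t_c=0 v_peak=15 T=10

v_max²/a_max = 22²/3 = 484/3
75 < 484/3 so t_c = 0
v_peak = √(75·3) = √225 = 15
t_a = 15/3 = 5; t_c = 0
T = 2·5 = 10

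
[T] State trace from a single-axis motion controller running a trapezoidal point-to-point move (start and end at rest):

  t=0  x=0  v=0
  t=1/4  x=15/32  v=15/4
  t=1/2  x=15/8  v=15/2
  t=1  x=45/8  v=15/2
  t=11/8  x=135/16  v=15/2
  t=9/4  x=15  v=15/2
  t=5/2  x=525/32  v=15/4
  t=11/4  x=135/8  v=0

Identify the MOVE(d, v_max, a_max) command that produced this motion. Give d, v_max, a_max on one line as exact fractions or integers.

d=135/8 v_max=15/2 a_max=15

final state: t=11/4, x=135/8, v=0 → d = 135/8
a_max = (15/4−0)/(1/4−0) = 15
max v = 15/2 over t∈[1/2,9/4] → v_max = 15/2
check: 15/2·(1/2+7/4) = 135/8 ✓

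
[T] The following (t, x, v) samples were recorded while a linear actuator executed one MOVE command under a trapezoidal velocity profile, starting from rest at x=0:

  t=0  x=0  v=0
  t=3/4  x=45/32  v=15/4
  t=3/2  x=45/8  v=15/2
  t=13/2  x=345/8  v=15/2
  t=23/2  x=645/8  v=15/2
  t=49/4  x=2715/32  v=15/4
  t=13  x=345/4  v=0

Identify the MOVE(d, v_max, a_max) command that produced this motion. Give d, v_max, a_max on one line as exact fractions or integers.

final state: t=13, x=345/4, v=0 → d = 345/4
a_max = (15/4−0)/(3/4−0) = 5
max v = 15/2 over t∈[3/2,23/2] → v_max = 15/2
check: 15/2·(3/2+10) = 345/4 ✓

d=345/4 v_max=15/2 a_max=5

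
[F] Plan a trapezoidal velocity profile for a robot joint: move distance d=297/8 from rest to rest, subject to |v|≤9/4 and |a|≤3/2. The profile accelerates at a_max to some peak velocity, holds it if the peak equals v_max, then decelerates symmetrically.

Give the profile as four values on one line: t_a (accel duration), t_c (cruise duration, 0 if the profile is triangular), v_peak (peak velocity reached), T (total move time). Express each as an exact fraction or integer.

v_max²/a_max = (9/4)²/(3/2) = 27/8
297/8 ≥ 27/8 so v_max reached
t_a = (9/4)/(3/2) = 3/2; v_peak = 9/4
d_cruise = 297/8 − 27/8 = 135/4; t_c = (135/4)/(9/4) = 15
T = 2·3/2 + 15 = 18

t_a=3/2 t_c=15 v_peak=9/4 T=18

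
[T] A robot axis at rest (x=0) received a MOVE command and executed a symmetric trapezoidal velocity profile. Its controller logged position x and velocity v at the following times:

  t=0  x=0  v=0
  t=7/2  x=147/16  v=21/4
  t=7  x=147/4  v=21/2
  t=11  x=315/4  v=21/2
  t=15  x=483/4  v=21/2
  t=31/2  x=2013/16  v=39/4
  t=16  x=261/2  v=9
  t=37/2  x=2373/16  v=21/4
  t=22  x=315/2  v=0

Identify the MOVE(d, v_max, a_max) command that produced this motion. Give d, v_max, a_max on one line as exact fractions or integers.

final state: t=22, x=315/2, v=0 → d = 315/2
a_max = (21/4−0)/(7/2−0) = 3/2
max v = 21/2 over t∈[7,15] → v_max = 21/2
check: 21/2·(7+8) = 315/2 ✓

d=315/2 v_max=21/2 a_max=3/2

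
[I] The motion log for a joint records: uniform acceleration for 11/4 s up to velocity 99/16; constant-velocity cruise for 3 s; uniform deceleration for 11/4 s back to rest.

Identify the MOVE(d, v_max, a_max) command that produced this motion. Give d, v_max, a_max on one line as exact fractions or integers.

a_max = (99/16)/(11/4) = 9/4
d_a = ½·99/16·11/4 = 1089/128; d_c = 99/16·3 = 297/16
d = 2·1089/128 + 297/16 = 2277/64
t_c = 3 > 0 → v_max = v_peak = 99/16

d=2277/64 v_max=99/16 a_max=9/4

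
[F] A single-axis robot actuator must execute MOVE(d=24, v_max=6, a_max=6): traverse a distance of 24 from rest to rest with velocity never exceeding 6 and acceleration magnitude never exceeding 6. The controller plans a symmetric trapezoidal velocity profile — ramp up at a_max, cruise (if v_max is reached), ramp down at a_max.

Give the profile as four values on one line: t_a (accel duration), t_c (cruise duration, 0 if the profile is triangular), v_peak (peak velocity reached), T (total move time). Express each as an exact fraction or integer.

(v_max)²/a_max = 6²/6 = 6
24 ≥ 6 so v_max reached
t_a = 6/6 = 1; v_peak = 6
d_cruise = 24 − 6 = 18; t_c = 18/6 = 3
T = 2·1 + 3 = 5

t_a=1 t_c=3 v_peak=6 T=5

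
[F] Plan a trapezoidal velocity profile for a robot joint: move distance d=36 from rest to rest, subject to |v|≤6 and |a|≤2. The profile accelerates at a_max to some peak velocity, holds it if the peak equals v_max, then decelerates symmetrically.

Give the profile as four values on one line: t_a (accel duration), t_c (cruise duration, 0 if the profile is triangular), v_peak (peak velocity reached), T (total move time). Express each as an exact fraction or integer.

v_max²/a_max = 6²/2 = 18
36 ≥ 18 ⇒ cruise phase
t_a = 6/2 = 3; v_peak = 6
d_cruise = 36 − 18 = 18; t_c = 18/6 = 3
T = 2·3 + 3 = 9

t_a=3 t_c=3 v_peak=6 T=9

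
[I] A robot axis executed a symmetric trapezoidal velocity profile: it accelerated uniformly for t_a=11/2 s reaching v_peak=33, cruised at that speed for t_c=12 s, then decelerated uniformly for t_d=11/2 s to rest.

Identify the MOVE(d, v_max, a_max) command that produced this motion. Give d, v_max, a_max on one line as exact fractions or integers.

d=1155/2 v_max=33 a_max=6

a_max = 33/(11/2) = 6
d_a = ½·33·11/2 = 363/4; d_c = 33·12 = 396
d = 2·363/4 + 396 = 1155/2
t_c = 12 > 0 ⇒ limit active, v_max = 33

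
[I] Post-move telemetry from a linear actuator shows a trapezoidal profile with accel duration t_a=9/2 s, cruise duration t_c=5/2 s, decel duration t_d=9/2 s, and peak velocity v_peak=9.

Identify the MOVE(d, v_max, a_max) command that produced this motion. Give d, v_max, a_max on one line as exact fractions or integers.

a_max = 9/(9/2) = 2
d_a = ½·9·9/2 = 81/4; d_c = 9·5/2 = 45/2
d = 2·81/4 + 45/2 = 63
t_c = 5/2 > 0 so v_max = 9

d=63 v_max=9 a_max=2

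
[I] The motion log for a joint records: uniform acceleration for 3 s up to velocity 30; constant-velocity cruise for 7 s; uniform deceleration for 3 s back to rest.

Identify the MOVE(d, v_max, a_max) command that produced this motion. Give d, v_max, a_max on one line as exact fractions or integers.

a_max = 30/3 = 10
d_a = ½·30·3 = 45; d_c = 30·7 = 210
d = 2·45 + 210 = 300
t_c = 7 > 0 ⇒ limit active, v_max = 30

d=300 v_max=30 a_max=10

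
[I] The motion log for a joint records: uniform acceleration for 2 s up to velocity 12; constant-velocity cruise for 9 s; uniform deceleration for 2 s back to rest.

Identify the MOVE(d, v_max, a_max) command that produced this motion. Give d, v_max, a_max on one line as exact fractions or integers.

d=132 v_max=12 a_max=6

a_max = 12/2 = 6
d_a = ½·12·2 = 12; d_c = 12·9 = 108
d = 2·12 + 108 = 132
t_c = 9 > 0 so v_max = 12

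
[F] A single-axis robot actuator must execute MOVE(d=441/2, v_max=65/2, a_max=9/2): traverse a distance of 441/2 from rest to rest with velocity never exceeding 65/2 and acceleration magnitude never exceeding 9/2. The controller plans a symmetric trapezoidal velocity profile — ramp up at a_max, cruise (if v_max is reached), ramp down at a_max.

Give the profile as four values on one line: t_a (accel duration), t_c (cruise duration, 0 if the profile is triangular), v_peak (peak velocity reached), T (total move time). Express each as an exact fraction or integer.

(v_max)²/a_max = (65/2)²/(9/2) = 4225/18
441/2 < 4225/18 → triangular
v_peak = √(441/2·9/2) = √(3969/4) = 63/2
t_a = (63/2)/(9/2) = 7; t_c = 0
T = 2·7 = 14

t_a=7 t_c=0 v_peak=63/2 T=14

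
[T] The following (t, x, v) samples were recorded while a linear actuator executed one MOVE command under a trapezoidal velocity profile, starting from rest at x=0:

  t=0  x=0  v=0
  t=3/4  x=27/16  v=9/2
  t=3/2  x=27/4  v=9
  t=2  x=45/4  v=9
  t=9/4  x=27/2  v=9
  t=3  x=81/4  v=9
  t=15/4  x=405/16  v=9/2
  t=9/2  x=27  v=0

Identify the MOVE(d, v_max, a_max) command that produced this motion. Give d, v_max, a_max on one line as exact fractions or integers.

final state: t=9/2, x=27, v=0 → d = 27
a_max = (9/2−0)/(3/4−0) = 6
max v = 9 over t∈[3/2,3] → v_max = 9
check: 9·(3/2+3/2) = 27 ✓

d=27 v_max=9 a_max=6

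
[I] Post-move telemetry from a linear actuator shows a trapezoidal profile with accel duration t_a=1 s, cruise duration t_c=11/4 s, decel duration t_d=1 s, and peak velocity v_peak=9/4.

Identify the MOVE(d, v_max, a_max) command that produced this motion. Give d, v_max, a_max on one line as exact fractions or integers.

d=135/16 v_max=9/4 a_max=9/4

a_max = (9/4)/1 = 9/4
d_a = ½·9/4·1 = 9/8; d_c = 9/4·11/4 = 99/16
d = 2·9/8 + 99/16 = 135/16
t_c = 11/4 > 0 → v_max = v_peak = 9/4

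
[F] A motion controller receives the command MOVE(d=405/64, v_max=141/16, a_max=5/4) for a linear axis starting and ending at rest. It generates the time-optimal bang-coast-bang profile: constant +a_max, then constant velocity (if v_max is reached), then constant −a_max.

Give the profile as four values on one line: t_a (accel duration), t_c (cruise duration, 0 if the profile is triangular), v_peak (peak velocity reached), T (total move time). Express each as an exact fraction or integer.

(v_max)²/a_max = (141/16)²/(5/4) = 19881/320
405/64 < 19881/320 ⇒ no cruise
v_peak = √(405/64·5/4) = √(2025/256) = 45/16
t_a = (45/16)/(5/4) = 9/4; t_c = 0
T = 2·9/4 = 9/2

t_a=9/4 t_c=0 v_peak=45/16 T=9/2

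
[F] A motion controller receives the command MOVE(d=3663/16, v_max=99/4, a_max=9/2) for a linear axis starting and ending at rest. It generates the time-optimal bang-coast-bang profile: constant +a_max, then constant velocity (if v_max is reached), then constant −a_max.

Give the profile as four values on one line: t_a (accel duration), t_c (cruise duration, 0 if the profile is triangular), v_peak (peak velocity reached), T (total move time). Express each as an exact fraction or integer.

t_a=11/2 t_c=15/4 v_peak=99/4 T=59/4

v_max²/a_max = (99/4)²/(9/2) = 1089/8
3663/16 ≥ 1089/8 so v_max reached
t_a = (99/4)/(9/2) = 11/2; v_peak = 99/4
d_cruise = 3663/16 − 1089/8 = 1485/16; t_c = (1485/16)/(99/4) = 15/4
T = 2·11/2 + 15/4 = 59/4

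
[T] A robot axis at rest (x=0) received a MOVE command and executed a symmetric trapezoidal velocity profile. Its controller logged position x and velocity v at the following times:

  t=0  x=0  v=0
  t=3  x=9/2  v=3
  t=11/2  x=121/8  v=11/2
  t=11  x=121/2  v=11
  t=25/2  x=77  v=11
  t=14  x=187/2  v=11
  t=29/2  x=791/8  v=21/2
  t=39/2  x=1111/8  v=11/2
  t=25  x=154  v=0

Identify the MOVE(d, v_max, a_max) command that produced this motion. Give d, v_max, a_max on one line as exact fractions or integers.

d=154 v_max=11 a_max=1

final state: t=25, x=154, v=0 → d = 154
a_max = (3−0)/(3−0) = 1
max v = 11 over t∈[11,14] → v_max = 11
check: 11·(11+3) = 154 ✓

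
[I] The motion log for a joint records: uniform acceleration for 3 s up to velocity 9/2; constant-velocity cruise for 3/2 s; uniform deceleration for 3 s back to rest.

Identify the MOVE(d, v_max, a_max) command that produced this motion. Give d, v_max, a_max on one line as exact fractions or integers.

d=81/4 v_max=9/2 a_max=3/2

a_max = (9/2)/3 = 3/2
d_a = ½·9/2·3 = 27/4; d_c = 9/2·3/2 = 27/4
d = 2·27/4 + 27/4 = 81/4
t_c = 3/2 > 0 ⇒ limit active, v_max = 9/2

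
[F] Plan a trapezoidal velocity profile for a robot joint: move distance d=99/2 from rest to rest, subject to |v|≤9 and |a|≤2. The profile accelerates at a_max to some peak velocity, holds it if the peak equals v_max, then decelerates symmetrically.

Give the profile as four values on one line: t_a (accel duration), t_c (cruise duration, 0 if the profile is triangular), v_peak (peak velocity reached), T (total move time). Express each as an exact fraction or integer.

t_a=9/2 t_c=1 v_peak=9 T=10

v_max²/a_max = 9²/2 = 81/2
99/2 ≥ 81/2 so v_max reached
t_a = 9/2; v_peak = 9
d_cruise = 99/2 − 81/2 = 9; t_c = 9/9 = 1
T = 2·9/2 + 1 = 10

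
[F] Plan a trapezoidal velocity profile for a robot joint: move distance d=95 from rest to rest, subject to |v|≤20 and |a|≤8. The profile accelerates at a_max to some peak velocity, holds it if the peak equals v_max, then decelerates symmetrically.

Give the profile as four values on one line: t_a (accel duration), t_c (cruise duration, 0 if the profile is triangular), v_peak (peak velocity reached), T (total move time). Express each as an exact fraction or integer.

t_a=5/2 t_c=9/4 v_peak=20 T=29/4

(v_max)²/a_max = 20²/8 = 50
95 ≥ 50 ⇒ cruise phase
t_a = 20/8 = 5/2; v_peak = 20
d_cruise = 95 − 50 = 45; t_c = 45/20 = 9/4
T = 2·5/2 + 9/4 = 29/4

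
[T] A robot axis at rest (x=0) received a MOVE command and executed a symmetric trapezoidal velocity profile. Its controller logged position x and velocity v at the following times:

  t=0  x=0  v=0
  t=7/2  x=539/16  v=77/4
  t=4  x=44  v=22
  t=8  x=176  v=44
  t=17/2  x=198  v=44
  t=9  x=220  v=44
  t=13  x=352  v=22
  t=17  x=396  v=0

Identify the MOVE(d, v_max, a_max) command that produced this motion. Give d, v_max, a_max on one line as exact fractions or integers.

d=396 v_max=44 a_max=11/2

final state: t=17, x=396, v=0 → d = 396
a_max = (77/4−0)/(7/2−0) = 11/2
max v = 44 over t∈[8,9] → v_max = 44
check: 44·(8+1) = 396 ✓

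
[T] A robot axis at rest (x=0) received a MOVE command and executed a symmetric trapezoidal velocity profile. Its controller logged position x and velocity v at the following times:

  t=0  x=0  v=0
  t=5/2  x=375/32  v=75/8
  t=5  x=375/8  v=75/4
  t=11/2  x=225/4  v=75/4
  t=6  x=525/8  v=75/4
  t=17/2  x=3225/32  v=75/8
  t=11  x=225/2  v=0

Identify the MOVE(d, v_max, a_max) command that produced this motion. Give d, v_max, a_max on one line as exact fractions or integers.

final state: t=11, x=225/2, v=0 → d = 225/2
a_max = (75/8−0)/(5/2−0) = 15/4
max v = 75/4 over t∈[5,6] → v_max = 75/4
check: 75/4·(5+1) = 225/2 ✓

d=225/2 v_max=75/4 a_max=15/4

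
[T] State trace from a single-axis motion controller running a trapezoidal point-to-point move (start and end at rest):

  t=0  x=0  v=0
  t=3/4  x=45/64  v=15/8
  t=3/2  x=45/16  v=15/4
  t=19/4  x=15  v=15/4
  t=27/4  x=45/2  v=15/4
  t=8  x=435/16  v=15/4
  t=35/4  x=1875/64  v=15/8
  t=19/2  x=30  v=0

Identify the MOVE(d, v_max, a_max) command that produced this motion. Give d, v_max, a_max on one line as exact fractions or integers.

d=30 v_max=15/4 a_max=5/2

final state: t=19/2, x=30, v=0 → d = 30
a_max = (15/8−0)/(3/4−0) = 5/2
max v = 15/4 over t∈[3/2,8] → v_max = 15/4
check: 15/4·(3/2+13/2) = 30 ✓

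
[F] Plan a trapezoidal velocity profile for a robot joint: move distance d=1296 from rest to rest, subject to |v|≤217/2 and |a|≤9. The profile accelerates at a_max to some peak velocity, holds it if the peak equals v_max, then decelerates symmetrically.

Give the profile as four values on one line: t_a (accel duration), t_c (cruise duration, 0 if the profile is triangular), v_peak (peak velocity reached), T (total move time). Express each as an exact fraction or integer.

t_a=12 t_c=0 v_peak=108 T=24

v_max²/a_max = (217/2)²/9 = 47089/36
1296 < 47089/36 so t_c = 0
v_peak = √(1296·9) = √11664 = 108
t_a = 108/9 = 12; t_c = 0
T = 2·12 = 24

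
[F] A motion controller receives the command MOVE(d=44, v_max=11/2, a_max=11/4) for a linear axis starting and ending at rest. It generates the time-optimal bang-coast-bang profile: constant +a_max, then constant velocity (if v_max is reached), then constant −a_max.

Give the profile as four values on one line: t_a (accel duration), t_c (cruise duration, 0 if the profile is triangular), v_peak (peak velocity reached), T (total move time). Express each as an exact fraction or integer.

t_a=2 t_c=6 v_peak=11/2 T=10

vₘ²/aₘ = (11/2)²/(11/4) = 11
44 ≥ 11 ⇒ cruise phase
t_a = (11/2)/(11/4) = 2; v_peak = 11/2
d_cruise = 44 − 11 = 33; t_c = 33/(11/2) = 6
T = 2·2 + 6 = 10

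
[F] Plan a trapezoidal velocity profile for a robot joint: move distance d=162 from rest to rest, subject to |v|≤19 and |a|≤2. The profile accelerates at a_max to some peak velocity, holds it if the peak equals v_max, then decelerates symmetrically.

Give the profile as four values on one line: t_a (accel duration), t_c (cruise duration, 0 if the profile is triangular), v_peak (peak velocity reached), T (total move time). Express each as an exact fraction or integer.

t_a=9 t_c=0 v_peak=18 T=18

v_max²/a_max = 19²/2 = 361/2
162 < 361/2 so t_c = 0
v_peak = √(162·2) = √324 = 18
t_a = 18/2 = 9; t_c = 0
T = 2·9 = 18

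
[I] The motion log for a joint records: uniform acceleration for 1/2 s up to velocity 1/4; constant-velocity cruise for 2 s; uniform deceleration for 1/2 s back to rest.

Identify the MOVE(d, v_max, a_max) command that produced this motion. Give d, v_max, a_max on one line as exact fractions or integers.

a_max = (1/4)/(1/2) = 1/2
d_a = ½·1/4·1/2 = 1/16; d_c = 1/4·2 = 1/2
d = 2·1/16 + 1/2 = 5/8
t_c = 2 > 0 ⇒ limit active, v_max = 1/4

d=5/8 v_max=1/4 a_max=1/2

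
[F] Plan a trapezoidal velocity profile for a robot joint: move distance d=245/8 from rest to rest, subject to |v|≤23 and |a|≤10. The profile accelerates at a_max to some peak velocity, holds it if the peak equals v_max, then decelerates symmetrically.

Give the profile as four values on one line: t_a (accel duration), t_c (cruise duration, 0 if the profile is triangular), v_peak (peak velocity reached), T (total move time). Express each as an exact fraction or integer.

t_a=7/4 t_c=0 v_peak=35/2 T=7/2

vₘ²/aₘ = 23²/10 = 529/10
245/8 < 529/10 → triangular
v_peak = √(245/8·10) = √(1225/4) = 35/2
t_a = (35/2)/10 = 7/4; t_c = 0
T = 2·7/4 = 7/2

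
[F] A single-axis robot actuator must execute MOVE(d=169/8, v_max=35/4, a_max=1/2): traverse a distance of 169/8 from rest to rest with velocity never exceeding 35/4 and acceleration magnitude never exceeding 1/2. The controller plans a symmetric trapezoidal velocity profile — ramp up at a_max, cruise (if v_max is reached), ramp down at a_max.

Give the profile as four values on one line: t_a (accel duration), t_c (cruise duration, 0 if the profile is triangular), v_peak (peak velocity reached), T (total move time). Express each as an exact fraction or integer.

(v_max)²/a_max = (35/4)²/(1/2) = 1225/8
169/8 < 1225/8 → triangular
v_peak = √(169/8·1/2) = √(169/16) = 13/4
t_a = (13/4)/(1/2) = 13/2; t_c = 0
T = 2·13/2 = 13

t_a=13/2 t_c=0 v_peak=13/4 T=13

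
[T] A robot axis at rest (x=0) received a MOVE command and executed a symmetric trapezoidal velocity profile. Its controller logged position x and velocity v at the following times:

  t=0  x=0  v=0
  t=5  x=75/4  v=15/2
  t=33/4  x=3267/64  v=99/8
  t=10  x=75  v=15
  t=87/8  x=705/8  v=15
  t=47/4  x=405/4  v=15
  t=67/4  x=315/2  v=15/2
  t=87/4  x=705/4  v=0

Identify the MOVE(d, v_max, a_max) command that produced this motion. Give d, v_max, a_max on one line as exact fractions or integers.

d=705/4 v_max=15 a_max=3/2

final state: t=87/4, x=705/4, v=0 → d = 705/4
a_max = (15/2−0)/(5−0) = 3/2
max v = 15 over t∈[10,47/4] → v_max = 15
check: 15·(10+7/4) = 705/4 ✓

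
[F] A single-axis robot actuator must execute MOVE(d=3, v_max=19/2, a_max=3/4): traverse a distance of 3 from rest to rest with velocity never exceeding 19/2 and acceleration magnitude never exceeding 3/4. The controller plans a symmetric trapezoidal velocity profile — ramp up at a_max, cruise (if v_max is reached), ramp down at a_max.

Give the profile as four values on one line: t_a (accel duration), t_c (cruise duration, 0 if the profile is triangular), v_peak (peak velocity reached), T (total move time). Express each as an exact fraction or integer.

t_a=2 t_c=0 v_peak=3/2 T=4

vₘ²/aₘ = (19/2)²/(3/4) = 361/3
3 < 361/3 ⇒ no cruise
v_peak = √(3·3/4) = √(9/4) = 3/2
t_a = (3/2)/(3/4) = 2; t_c = 0
T = 2·2 = 4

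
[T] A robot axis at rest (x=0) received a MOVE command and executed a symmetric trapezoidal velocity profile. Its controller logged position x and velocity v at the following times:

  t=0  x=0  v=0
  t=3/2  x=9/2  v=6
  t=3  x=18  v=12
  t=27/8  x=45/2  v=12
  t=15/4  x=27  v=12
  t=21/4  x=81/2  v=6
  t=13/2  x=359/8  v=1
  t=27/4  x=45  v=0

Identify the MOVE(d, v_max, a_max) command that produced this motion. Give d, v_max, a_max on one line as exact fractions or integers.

final state: t=27/4, x=45, v=0 → d = 45
a_max = (6−0)/(3/2−0) = 4
max v = 12 over t∈[3,15/4] → v_max = 12
check: 12·(3+3/4) = 45 ✓

d=45 v_max=12 a_max=4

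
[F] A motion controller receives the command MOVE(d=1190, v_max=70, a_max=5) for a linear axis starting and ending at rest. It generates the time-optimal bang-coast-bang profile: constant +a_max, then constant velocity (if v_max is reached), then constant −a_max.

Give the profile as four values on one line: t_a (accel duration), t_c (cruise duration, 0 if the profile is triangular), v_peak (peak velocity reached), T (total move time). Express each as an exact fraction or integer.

(v_max)²/a_max = 70²/5 = 980
1190 ≥ 980 ⇒ cruise phase
t_a = 70/5 = 14; v_peak = 70
d_cruise = 1190 − 980 = 210; t_c = 210/70 = 3
T = 2·14 + 3 = 31

t_a=14 t_c=3 v_peak=70 T=31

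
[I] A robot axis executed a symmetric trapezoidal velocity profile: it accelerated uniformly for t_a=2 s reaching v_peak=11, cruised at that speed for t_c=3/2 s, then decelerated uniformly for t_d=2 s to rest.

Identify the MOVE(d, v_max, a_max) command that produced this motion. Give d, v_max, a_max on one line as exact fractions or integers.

d=77/2 v_max=11 a_max=11/2

a_max = 11/2
d_a = ½·11·2 = 11; d_c = 11·3/2 = 33/2
d = 2·11 + 33/2 = 77/2
t_c = 3/2 > 0 → v_max = v_peak = 11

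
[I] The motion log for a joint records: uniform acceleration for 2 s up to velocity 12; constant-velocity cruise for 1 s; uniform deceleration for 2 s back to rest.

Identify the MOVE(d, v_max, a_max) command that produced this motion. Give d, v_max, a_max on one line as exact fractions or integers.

a_max = 12/2 = 6
d_a = ½·12·2 = 12; d_c = 12·1 = 12
d = 2·12 + 12 = 36
t_c = 1 > 0 so v_max = 12

d=36 v_max=12 a_max=6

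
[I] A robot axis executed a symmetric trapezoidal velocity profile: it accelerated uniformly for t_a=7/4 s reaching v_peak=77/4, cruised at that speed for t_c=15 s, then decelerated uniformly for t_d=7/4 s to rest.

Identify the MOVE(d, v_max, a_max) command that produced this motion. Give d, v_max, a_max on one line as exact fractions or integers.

d=5159/16 v_max=77/4 a_max=11

a_max = (77/4)/(7/4) = 11
d_a = ½·77/4·7/4 = 539/32; d_c = 77/4·15 = 1155/4
d = 2·539/32 + 1155/4 = 5159/16
t_c = 15 > 0 so v_max = 77/4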